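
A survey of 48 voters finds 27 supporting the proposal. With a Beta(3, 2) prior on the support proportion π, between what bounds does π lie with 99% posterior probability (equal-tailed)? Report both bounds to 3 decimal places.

[0.391, 0.732]

Posterior: Beta(3+27, 2+21) = Beta(30, 23).
Equal-tailed 99% interval: the 0.005 and 0.995 quantiles of Beta(30, 23).
Posterior mean ≈ 0.566, SD ≈ 0.067; a Normal approximation gives roughly [0.392, 0.740].
Exact: F⁻¹(0.005) = 0.391; F⁻¹(0.995) = 0.732.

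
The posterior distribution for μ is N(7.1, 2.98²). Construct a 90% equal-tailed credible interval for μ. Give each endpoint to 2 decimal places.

[2.20, 12.00]

The posterior is symmetric, so the 90% equal-tailed interval is μ = 7.1 ± z·2.98 with z = 1.645.
Half-width: 1.645 × 2.98 = 4.90.
7.1 − 4.90 = 2.20; 7.1 + 4.90 = 12.00.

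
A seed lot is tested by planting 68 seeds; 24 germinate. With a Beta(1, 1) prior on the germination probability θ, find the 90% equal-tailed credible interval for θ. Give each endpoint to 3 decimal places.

[0.266, 0.453]

Posterior: Beta(1+24, 1+44) = Beta(25, 45).
Equal-tailed 90% interval: the 0.05 and 0.95 quantiles of Beta(25, 45).
Posterior mean ≈ 0.357, SD ≈ 0.057; a Normal approximation gives roughly [0.264, 0.451].
Exact: F⁻¹(0.05) = 0.266; F⁻¹(0.95) = 0.453.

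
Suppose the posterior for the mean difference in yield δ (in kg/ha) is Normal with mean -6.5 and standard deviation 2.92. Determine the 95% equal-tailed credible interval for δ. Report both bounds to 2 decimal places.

The posterior is symmetric, so the 95% equal-tailed interval is δ = -6.5 ± z·2.92 with z = 1.960.
Half-width: 1.960 × 2.92 = 5.72.
-6.5 − 5.72 = -12.22; -6.5 + 5.72 = -0.78.

[-12.22, -0.78]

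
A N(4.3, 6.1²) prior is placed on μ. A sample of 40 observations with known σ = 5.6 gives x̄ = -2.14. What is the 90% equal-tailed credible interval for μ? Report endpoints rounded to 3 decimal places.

Posterior precision = 1/6.1² + 40/5.6² = 0.0269 + 1.2755 = 1.3024, so posterior SD = 0.8763.
Posterior mean = (4.3/6.1² + 40·-2.14/5.6²) / 1.3024 = -2.0071.
Interval: -2.0071 ± 1.645 × 0.8763 → [-3.448, -0.566].

[-3.448, -0.566]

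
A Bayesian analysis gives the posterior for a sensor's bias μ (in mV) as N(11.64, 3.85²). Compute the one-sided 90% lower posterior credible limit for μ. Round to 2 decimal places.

Need L with P(μ ≥ L) = 0.90: L = 11.64 − z_{0.1}·3.85.
z = 1.282; L = 11.64 − 1.282 × 3.85 = 6.71.

6.71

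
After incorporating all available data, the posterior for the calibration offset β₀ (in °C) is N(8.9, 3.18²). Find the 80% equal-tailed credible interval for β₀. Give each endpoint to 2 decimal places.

[4.82, 12.98]

The posterior is symmetric, so the 80% equal-tailed interval is β₀ = 8.9 ± z·3.18 with z = 1.282.
Half-width: 1.282 × 3.18 = 4.08.
8.9 − 4.08 = 4.82; 8.9 + 4.08 = 12.98.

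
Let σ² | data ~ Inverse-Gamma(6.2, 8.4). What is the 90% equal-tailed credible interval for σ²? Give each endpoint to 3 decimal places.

[0.779, 3.060]

Inverse-Gamma(6.2, 8.4) quantiles: F⁻¹(0.05) and F⁻¹(0.95).
Equivalently, 1/σ² ~ Gamma(6.2, rate = 8.4); invert its 0.95 and 0.05 quantiles.
Posterior mean ≈ 1.615, SD ≈ 0.788; a Normal approximation gives roughly [0.319, 2.912].
Exact: lower = 0.779; upper = 3.060.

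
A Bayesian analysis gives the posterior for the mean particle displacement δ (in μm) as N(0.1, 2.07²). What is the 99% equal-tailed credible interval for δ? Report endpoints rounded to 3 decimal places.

[-5.232, 5.432]

The posterior is symmetric, so the 99% equal-tailed interval is δ = 0.1 ± z·2.07 with z = 2.576.
Half-width: 2.576 × 2.07 = 5.332.
0.1 − 5.332 = -5.232; 0.1 + 5.332 = 5.432.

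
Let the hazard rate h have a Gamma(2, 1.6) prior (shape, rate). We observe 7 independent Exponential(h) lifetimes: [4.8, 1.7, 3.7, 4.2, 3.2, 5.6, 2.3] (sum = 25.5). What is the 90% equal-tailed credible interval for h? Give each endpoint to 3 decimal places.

[0.173, 0.533]

Posterior: Gamma(2+7, 1.6+25.5) = Gamma(9, 27.1) (shape, rate).
Equal-tailed 90% interval: Gamma(9, 27.1) quantiles at 0.05 and 0.95.
Posterior mean ≈ 0.332, SD ≈ 0.111; a Normal approximation gives roughly [0.150, 0.514].
Exact: lower = 0.173; upper = 0.533.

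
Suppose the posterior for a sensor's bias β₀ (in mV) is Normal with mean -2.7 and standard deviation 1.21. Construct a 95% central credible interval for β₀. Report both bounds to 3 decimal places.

[-5.072, -0.328]

The posterior is symmetric, so the 95% equal-tailed interval is β₀ = -2.7 ± z·1.21 with z = 1.960.
Half-width: 1.960 × 1.21 = 2.372.
-2.7 − 2.372 = -5.072; -2.7 + 2.372 = -0.328.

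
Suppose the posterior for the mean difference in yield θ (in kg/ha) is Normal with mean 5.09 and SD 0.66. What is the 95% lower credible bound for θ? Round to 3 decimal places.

4.004

Need L with P(θ ≥ L) = 0.95: L = 5.09 − z_{0.05}·0.66.
z = 1.645; L = 5.09 − 1.645 × 0.66 = 4.004.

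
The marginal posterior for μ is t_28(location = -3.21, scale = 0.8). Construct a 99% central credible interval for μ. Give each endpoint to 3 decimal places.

[-5.421, -0.999]

The t_28 distribution is symmetric; the 99% interval is -3.21 ± t·0.8 with t_{0.995,28} = 2.763.
Half-width: 2.763 × 0.8 = 2.211.
-3.21 − 2.211 = -5.421; -3.21 + 2.211 = -0.999.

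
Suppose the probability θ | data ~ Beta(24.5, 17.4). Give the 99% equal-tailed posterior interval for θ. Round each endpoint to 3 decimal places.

[0.388, 0.767]

Posterior: Beta(24.5, 17.4).
Equal-tailed 99% interval: the 0.005 and 0.995 quantiles of Beta(24.5, 17.4).
Posterior mean ≈ 0.585, SD ≈ 0.075; a Normal approximation gives roughly [0.391, 0.779].
Exact: F⁻¹(0.005) = 0.388; F⁻¹(0.995) = 0.767.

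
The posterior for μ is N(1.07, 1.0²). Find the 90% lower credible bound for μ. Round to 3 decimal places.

-0.212

Need L with P(μ ≥ L) = 0.90: L = 1.07 − z_{0.1}·1.0.
z = 1.282; L = 1.07 − 1.282 × 1.0 = -0.212.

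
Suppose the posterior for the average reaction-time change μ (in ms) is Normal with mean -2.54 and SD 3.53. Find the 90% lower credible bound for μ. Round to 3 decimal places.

-7.064

Need L with P(μ ≥ L) = 0.90: L = -2.54 − z_{0.1}·3.53.
z = 1.282; L = -2.54 − 1.282 × 3.53 = -7.064.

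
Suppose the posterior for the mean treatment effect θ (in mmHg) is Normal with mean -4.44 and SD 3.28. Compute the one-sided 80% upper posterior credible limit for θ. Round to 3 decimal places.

Need U with P(θ ≤ U) = 0.80: U = -4.44 + z_{0.2}·3.28.
z = 0.842; U = -4.44 + 0.842 × 3.28 = -1.679.

-1.679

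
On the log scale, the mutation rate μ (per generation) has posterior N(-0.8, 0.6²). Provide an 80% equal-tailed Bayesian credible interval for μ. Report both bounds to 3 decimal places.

[0.208, 0.969]

On the log scale the 80% interval is -0.8 ± 1.282 × 0.6 = [-1.5689, -0.0311].
Exponentiate: [e^-1.5689, e^-0.0311] = [0.208, 0.969].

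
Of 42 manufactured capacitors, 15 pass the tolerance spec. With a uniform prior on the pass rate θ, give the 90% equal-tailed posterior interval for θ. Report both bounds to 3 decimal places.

[0.249, 0.485]

Posterior: Beta(1+15, 1+27) = Beta(16, 28).
Equal-tailed 90% interval: the 0.05 and 0.95 quantiles of Beta(16, 28).
Posterior mean ≈ 0.364, SD ≈ 0.072; a Normal approximation gives roughly [0.246, 0.482].
Exact: F⁻¹(0.05) = 0.249; F⁻¹(0.95) = 0.485.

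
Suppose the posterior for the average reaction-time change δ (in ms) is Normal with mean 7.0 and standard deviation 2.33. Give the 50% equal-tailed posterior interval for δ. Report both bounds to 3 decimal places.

[5.428, 8.572]

The posterior is symmetric, so the 50% equal-tailed interval is δ = 7.0 ± z·2.33 with z = 0.674.
Half-width: 0.674 × 2.33 = 1.572.
7.0 − 1.572 = 5.428; 7.0 + 1.572 = 8.572.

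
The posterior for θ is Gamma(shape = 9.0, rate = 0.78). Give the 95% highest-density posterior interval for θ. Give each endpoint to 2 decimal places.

The posterior is unimodal and skewed, so the HPD interval has equal density at both endpoints and is the shortest 95% interval.
Solving f(4.64) = f(19.20) with F(19.20) − F(4.64) = 0.95 gives [4.64, 19.20].
For comparison, the equal-tailed interval is [5.28, 20.21]; the HPD is narrower and shifted toward the mode.

[4.64, 19.20]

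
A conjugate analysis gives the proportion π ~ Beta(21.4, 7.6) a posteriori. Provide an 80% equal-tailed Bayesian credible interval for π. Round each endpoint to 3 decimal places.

[0.631, 0.838]

Posterior: Beta(21.4, 7.6).
Equal-tailed 80% interval: the 0.1 and 0.9 quantiles of Beta(21.4, 7.6).
Posterior mean ≈ 0.738, SD ≈ 0.080; a Normal approximation gives roughly [0.635, 0.841].
Exact: F⁻¹(0.1) = 0.631; F⁻¹(0.9) = 0.838.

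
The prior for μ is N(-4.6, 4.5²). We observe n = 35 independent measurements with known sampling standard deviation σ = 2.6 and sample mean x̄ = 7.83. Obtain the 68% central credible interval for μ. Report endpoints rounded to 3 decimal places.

[7.278, 8.148]

Posterior precision = 1/4.5² + 35/2.6² = 0.0494 + 5.1775 = 5.2269, so posterior SD = 0.4374.
Posterior mean = (-4.6/4.5² + 35·7.83/2.6²) / 5.2269 = 7.7126.
Interval: 7.7126 ± 0.994 × 0.4374 → [7.278, 8.148].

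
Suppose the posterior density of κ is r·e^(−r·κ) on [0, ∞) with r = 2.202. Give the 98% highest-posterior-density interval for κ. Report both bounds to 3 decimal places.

[0.000, 1.777]

The exponential density is strictly decreasing on [0, ∞), so the HPD interval is anchored at 0: [0, q] with P(κ ≤ q) = 0.98.
q = −ln(1 − 0.98) / 2.202 = 3.9120 / 2.202 = 1.777.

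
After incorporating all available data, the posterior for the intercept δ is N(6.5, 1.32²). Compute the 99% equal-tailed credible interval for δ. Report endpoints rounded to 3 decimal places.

[3.100, 9.900]

The posterior is symmetric, so the 99% equal-tailed interval is δ = 6.5 ± z·1.32 with z = 2.576.
Half-width: 2.576 × 1.32 = 3.400.
6.5 − 3.400 = 3.100; 6.5 + 3.400 = 9.900.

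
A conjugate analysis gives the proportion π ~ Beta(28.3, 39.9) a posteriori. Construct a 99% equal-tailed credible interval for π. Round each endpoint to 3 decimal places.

[0.269, 0.570]

Posterior: Beta(28.3, 39.9).
Equal-tailed 99% interval: the 0.005 and 0.995 quantiles of Beta(28.3, 39.9).
Posterior mean ≈ 0.415, SD ≈ 0.059; a Normal approximation gives roughly [0.262, 0.568].
Exact: F⁻¹(0.005) = 0.269; F⁻¹(0.995) = 0.570.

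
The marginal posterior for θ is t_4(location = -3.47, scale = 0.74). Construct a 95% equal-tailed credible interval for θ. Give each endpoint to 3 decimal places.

[-5.525, -1.415]

The t_4 distribution is symmetric; the 95% interval is -3.47 ± t·0.74 with t_{0.975,4} = 2.776.
Half-width: 2.776 × 0.74 = 2.055.
-3.47 − 2.055 = -5.525; -3.47 + 2.055 = -1.415.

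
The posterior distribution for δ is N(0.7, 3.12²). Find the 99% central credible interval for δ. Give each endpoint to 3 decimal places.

[-7.337, 8.737]

The posterior is symmetric, so the 99% equal-tailed interval is δ = 0.7 ± z·3.12 with z = 2.576.
Half-width: 2.576 × 3.12 = 8.037.
0.7 − 8.037 = -7.337; 0.7 + 8.037 = 8.737.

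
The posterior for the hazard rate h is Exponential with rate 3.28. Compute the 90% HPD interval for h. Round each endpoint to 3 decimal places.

[0.000, 0.702]

The exponential density is strictly decreasing on [0, ∞), so the HPD interval is anchored at 0: [0, q] with P(h ≤ q) = 0.90.
q = −ln(1 − 0.90) / 3.28 = 2.3026 / 3.28 = 0.702.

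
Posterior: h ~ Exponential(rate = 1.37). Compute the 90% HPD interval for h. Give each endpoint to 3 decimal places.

[0.000, 1.681]

The exponential density is strictly decreasing on [0, ∞), so the HPD interval is anchored at 0: [0, q] with P(h ≤ q) = 0.90.
q = −ln(1 − 0.90) / 1.37 = 2.3026 / 1.37 = 1.681.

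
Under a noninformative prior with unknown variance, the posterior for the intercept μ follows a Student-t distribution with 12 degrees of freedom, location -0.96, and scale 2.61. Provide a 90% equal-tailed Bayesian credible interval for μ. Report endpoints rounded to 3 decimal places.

The t_12 distribution is symmetric; the 90% interval is -0.96 ± t·2.61 with t_{0.95,12} = 1.782.
Half-width: 1.782 × 2.61 = 4.652.
-0.96 − 4.652 = -5.612; -0.96 + 4.652 = 3.692.

[-5.612, 3.692]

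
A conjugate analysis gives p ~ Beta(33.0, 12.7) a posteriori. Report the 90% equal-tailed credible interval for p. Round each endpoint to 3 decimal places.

[0.609, 0.824]

Posterior: Beta(33.0, 12.7).
Equal-tailed 90% interval: the 0.05 and 0.95 quantiles of Beta(33.0, 12.7).
Posterior mean ≈ 0.722, SD ≈ 0.066; a Normal approximation gives roughly [0.614, 0.830].
Exact: F⁻¹(0.05) = 0.609; F⁻¹(0.95) = 0.824.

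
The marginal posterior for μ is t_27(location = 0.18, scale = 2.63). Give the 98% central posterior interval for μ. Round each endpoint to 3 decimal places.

[-6.323, 6.683]

The t_27 distribution is symmetric; the 98% interval is 0.18 ± t·2.63 with t_{0.99,27} = 2.473.
Half-width: 2.473 × 2.63 = 6.503.
0.18 − 6.503 = -6.323; 0.18 + 6.503 = 6.683.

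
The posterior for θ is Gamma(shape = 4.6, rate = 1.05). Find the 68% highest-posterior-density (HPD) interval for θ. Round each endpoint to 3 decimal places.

[1.903, 5.610]

The posterior is unimodal and skewed, so the HPD interval has equal density at both endpoints and is the shortest 68% interval.
Solving f(1.903) = f(5.610) with F(5.610) − F(1.903) = 0.68 gives [1.903, 5.610].
For comparison, the equal-tailed interval is [2.422, 6.336]; the HPD is narrower and shifted toward the mode.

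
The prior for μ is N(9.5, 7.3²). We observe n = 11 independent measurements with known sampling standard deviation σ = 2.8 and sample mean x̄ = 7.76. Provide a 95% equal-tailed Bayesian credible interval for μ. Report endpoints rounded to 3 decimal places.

[6.139, 9.427]

Posterior precision = 1/7.3² + 11/2.8² = 0.0188 + 1.4031 = 1.4218, so posterior SD = 0.8386.
Posterior mean = (9.5/7.3² + 11·7.76/2.8²) / 1.4218 = 7.7830.
Interval: 7.7830 ± 1.960 × 0.8386 → [6.139, 9.427].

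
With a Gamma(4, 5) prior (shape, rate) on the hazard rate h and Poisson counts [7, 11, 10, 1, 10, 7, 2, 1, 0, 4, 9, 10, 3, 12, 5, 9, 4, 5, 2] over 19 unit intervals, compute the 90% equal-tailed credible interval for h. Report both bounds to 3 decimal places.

Posterior: Gamma(4+112, 5+19) = Gamma(116, 24) (shape, rate).
Equal-tailed 90% interval: Gamma(116, 24) quantiles at 0.05 and 0.95.
Posterior mean ≈ 4.833, SD ≈ 0.449; a Normal approximation gives roughly [4.095, 5.571].
Exact: lower = 4.120; upper = 5.594.

[4.120, 5.594]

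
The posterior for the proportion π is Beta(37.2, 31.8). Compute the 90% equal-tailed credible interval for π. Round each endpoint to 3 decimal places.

[0.440, 0.637]

Posterior: Beta(37.2, 31.8).
Equal-tailed 90% interval: the 0.05 and 0.95 quantiles of Beta(37.2, 31.8).
Posterior mean ≈ 0.539, SD ≈ 0.060; a Normal approximation gives roughly [0.441, 0.637].
Exact: F⁻¹(0.05) = 0.440; F⁻¹(0.95) = 0.637.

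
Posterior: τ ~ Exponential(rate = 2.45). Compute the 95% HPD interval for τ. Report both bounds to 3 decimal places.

[0.000, 1.223]

The exponential density is strictly decreasing on [0, ∞), so the HPD interval is anchored at 0: [0, q] with P(τ ≤ q) = 0.95.
q = −ln(1 − 0.95) / 2.45 = 2.9957 / 2.45 = 1.223.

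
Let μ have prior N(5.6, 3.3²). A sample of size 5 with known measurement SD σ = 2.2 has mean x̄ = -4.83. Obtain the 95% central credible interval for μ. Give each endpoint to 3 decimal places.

Posterior precision = 1/3.3² + 5/2.2² = 0.0918 + 1.0331 = 1.1249, so posterior SD = 0.9429.
Posterior mean = (5.6/3.3² + 5·-4.83/2.2²) / 1.1249 = -3.9786.
Interval: -3.9786 ± 1.960 × 0.9429 → [-5.827, -2.131].

[-5.827, -2.131]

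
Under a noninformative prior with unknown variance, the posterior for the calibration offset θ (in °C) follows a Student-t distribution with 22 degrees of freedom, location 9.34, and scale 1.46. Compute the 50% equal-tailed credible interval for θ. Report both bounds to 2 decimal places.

The t_22 distribution is symmetric; the 50% interval is 9.34 ± t·1.46 with t_{0.75,22} = 0.686.
Half-width: 0.686 × 1.46 = 1.00.
9.34 − 1.00 = 8.34; 9.34 + 1.00 = 10.34.

[8.34, 10.34]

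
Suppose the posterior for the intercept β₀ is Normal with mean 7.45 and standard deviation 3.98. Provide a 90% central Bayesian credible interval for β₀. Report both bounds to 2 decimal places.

[0.90, 14.00]

The posterior is symmetric, so the 90% equal-tailed interval is β₀ = 7.45 ± z·3.98 with z = 1.645.
Half-width: 1.645 × 3.98 = 6.55.
7.45 − 6.55 = 0.90; 7.45 + 6.55 = 14.00.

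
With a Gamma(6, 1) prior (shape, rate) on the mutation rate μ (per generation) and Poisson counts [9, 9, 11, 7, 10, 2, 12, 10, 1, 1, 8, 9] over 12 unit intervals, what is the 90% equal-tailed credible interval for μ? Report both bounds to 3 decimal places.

[6.120, 8.583]

Posterior: Gamma(6+89, 1+12) = Gamma(95, 13) (shape, rate).
Equal-tailed 90% interval: Gamma(95, 13) quantiles at 0.05 and 0.95.
Posterior mean ≈ 7.308, SD ≈ 0.750; a Normal approximation gives roughly [6.074, 8.541].
Exact: lower = 6.120; upper = 8.583.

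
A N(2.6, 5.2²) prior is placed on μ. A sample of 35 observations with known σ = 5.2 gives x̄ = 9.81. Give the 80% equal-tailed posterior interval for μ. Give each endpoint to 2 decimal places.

[8.50, 10.72]

Posterior precision = 1/5.2² + 35/5.2² = 0.0370 + 1.2944 = 1.3314, so posterior SD = 0.8667.
Posterior mean = (2.6/5.2² + 35·9.81/5.2²) / 1.3314 = 9.6097.
Interval: 9.6097 ± 1.282 × 0.8667 → [8.50, 10.72].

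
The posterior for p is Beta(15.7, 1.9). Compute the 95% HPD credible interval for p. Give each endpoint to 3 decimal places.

The posterior is unimodal and skewed, so the HPD interval has equal density at both endpoints and is the shortest 95% interval.
Solving f(0.752) = f(0.998) with F(0.998) − F(0.752) = 0.95 gives [0.752, 0.998].
For comparison, the equal-tailed interval is [0.716, 0.987]; the HPD is narrower and shifted toward the mode.

[0.752, 0.998]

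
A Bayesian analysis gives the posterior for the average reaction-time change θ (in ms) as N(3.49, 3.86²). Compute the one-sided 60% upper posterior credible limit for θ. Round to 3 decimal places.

4.468

Need U with P(θ ≤ U) = 0.60: U = 3.49 + z_{0.4}·3.86.
z = 0.253; U = 3.49 + 0.253 × 3.86 = 4.468.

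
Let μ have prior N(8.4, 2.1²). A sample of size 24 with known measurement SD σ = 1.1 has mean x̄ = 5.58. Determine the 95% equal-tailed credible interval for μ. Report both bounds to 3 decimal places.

Posterior precision = 1/2.1² + 24/1.1² = 0.2268 + 19.8347 = 20.0615, so posterior SD = 0.2233.
Posterior mean = (8.4/2.1² + 24·5.58/1.1²) / 20.0615 = 5.6119.
Interval: 5.6119 ± 1.960 × 0.2233 → [5.174, 6.049].

[5.174, 6.049]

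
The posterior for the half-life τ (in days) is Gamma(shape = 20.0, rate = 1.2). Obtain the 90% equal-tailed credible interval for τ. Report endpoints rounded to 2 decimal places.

Posterior: Gamma(shape 20.0, rate 1.2).
Equal-tailed 90% interval: Gamma(20.0, 1.2) quantiles at 0.05 and 0.95.
Posterior mean ≈ 16.67, SD ≈ 3.73; a Normal approximation gives roughly [10.54, 22.80].
Exact: lower = 11.05; upper = 23.23.

[11.05, 23.23]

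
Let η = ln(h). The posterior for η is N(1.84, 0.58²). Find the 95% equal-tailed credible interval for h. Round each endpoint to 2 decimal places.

On the log scale the 95% interval is 1.84 ± 1.960 × 0.58 = [0.7032, 2.9768].
Exponentiate: [e^0.7032, e^2.9768] = [2.02, 19.62].

[2.02, 19.62]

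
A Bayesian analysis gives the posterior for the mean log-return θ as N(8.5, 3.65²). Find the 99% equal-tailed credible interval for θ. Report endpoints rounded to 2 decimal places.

[-0.90, 17.90]

The posterior is symmetric, so the 99% equal-tailed interval is θ = 8.5 ± z·3.65 with z = 2.576.
Half-width: 2.576 × 3.65 = 9.40.
8.5 − 9.40 = -0.90; 8.5 + 9.40 = 17.90.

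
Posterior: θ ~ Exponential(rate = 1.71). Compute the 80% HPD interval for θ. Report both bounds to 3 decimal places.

The exponential density is strictly decreasing on [0, ∞), so the HPD interval is anchored at 0: [0, q] with P(θ ≤ q) = 0.80.
q = −ln(1 − 0.80) / 1.71 = 1.6094 / 1.71 = 0.941.

[0.000, 0.941]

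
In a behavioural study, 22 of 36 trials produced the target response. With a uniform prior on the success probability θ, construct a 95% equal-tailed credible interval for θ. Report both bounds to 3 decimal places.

[0.448, 0.752]

Posterior: Beta(1+22, 1+14) = Beta(23, 15).
Equal-tailed 95% interval: the 0.025 and 0.975 quantiles of Beta(23, 15).
Posterior mean ≈ 0.605, SD ≈ 0.078; a Normal approximation gives roughly [0.452, 0.759].
Exact: F⁻¹(0.025) = 0.448; F⁻¹(0.975) = 0.752.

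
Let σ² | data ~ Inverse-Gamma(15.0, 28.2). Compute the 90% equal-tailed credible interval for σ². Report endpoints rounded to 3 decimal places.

[1.288, 3.050]

Inverse-Gamma(15.0, 28.2) quantiles: F⁻¹(0.05) and F⁻¹(0.95).
Equivalently, 1/σ² ~ Gamma(15.0, rate = 28.2); invert its 0.95 and 0.05 quantiles.
Posterior mean ≈ 2.014, SD ≈ 0.559; a Normal approximation gives roughly [1.095, 2.933].
Exact: lower = 1.288; upper = 3.050.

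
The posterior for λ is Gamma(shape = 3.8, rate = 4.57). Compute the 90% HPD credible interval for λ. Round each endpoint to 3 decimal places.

The posterior is unimodal and skewed, so the HPD interval has equal density at both endpoints and is the shortest 90% interval.
Solving f(0.182) = f(1.457) with F(1.457) − F(0.182) = 0.90 gives [0.182, 1.457].
For comparison, the equal-tailed interval is [0.274, 1.634]; the HPD is narrower and shifted toward the mode.

[0.182, 1.457]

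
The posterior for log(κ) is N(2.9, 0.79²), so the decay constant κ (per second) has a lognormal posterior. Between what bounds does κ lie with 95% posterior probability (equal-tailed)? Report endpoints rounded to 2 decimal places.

On the log scale the 95% interval is 2.9 ± 1.960 × 0.79 = [1.3516, 4.4484].
Exponentiate: [e^1.3516, e^4.4484] = [3.86, 85.49].

[3.86, 85.49]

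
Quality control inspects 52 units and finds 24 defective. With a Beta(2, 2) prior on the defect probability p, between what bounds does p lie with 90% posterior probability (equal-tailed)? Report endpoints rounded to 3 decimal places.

[0.356, 0.574]

Posterior: Beta(2+24, 2+28) = Beta(26, 30).
Equal-tailed 90% interval: the 0.05 and 0.95 quantiles of Beta(26, 30).
Posterior mean ≈ 0.464, SD ≈ 0.066; a Normal approximation gives roughly [0.356, 0.573].
Exact: F⁻¹(0.05) = 0.356; F⁻¹(0.95) = 0.574.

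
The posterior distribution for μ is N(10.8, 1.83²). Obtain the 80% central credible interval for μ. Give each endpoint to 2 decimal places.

[8.45, 13.15]

The posterior is symmetric, so the 80% equal-tailed interval is μ = 10.8 ± z·1.83 with z = 1.282.
Half-width: 1.282 × 1.83 = 2.35.
10.8 − 2.35 = 8.45; 10.8 + 2.35 = 13.15.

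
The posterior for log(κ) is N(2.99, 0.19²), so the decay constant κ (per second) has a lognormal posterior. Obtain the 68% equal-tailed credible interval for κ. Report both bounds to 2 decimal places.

On the log scale the 68% interval is 2.99 ± 0.994 × 0.19 = [2.8011, 3.1789].
Exponentiate: [e^2.8011, e^3.1789] = [16.46, 24.02].

[16.46, 24.02]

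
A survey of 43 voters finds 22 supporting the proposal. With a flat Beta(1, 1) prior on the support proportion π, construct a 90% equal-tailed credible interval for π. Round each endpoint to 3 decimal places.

[0.389, 0.632]

Posterior: Beta(1+22, 1+21) = Beta(23, 22).
Equal-tailed 90% interval: the 0.05 and 0.95 quantiles of Beta(23, 22).
Posterior mean ≈ 0.511, SD ≈ 0.074; a Normal approximation gives roughly [0.390, 0.632].
Exact: F⁻¹(0.05) = 0.389; F⁻¹(0.95) = 0.632.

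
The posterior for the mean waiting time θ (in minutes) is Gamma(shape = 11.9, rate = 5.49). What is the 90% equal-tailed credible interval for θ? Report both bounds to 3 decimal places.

Posterior: Gamma(shape 11.9, rate 5.49).
Equal-tailed 90% interval: Gamma(11.9, 5.49) quantiles at 0.05 and 0.95.
Posterior mean ≈ 2.168, SD ≈ 0.628; a Normal approximation gives roughly [1.134, 3.201].
Exact: lower = 1.247; upper = 3.294.

[1.247, 3.294]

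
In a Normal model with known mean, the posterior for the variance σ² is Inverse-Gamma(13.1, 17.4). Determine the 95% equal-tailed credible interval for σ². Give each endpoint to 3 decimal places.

[0.825, 2.488]

Inverse-Gamma(13.1, 17.4) quantiles: F⁻¹(0.025) and F⁻¹(0.975).
Equivalently, 1/σ² ~ Gamma(13.1, rate = 17.4); invert its 0.975 and 0.025 quantiles.
Posterior mean ≈ 1.438, SD ≈ 0.432; a Normal approximation gives roughly [0.592, 2.284].
Exact: lower = 0.825; upper = 2.488.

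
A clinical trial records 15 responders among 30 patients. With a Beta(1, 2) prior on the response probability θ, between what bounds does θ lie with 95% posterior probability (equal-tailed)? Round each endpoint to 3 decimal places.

Posterior: Beta(1+15, 2+15) = Beta(16, 17).
Equal-tailed 95% interval: the 0.025 and 0.975 quantiles of Beta(16, 17).
Posterior mean ≈ 0.485, SD ≈ 0.086; a Normal approximation gives roughly [0.317, 0.653].
Exact: F⁻¹(0.025) = 0.319; F⁻¹(0.975) = 0.653.

[0.319, 0.653]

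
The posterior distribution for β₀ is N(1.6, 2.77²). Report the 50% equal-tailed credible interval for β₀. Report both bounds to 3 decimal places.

[-0.268, 3.468]

The posterior is symmetric, so the 50% equal-tailed interval is β₀ = 1.6 ± z·2.77 with z = 0.674.
Half-width: 0.674 × 2.77 = 1.868.
1.6 − 1.868 = -0.268; 1.6 + 1.868 = 3.468.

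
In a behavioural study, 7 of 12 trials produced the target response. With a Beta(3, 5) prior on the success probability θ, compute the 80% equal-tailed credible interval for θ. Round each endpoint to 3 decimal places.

Posterior: Beta(3+7, 5+5) = Beta(10, 10).
Equal-tailed 80% interval: the 0.1 and 0.9 quantiles of Beta(10, 10).
Posterior mean ≈ 0.500, SD ≈ 0.109; a Normal approximation gives roughly [0.360, 0.640].
Exact: F⁻¹(0.1) = 0.358; F⁻¹(0.9) = 0.642.

[0.358, 0.642]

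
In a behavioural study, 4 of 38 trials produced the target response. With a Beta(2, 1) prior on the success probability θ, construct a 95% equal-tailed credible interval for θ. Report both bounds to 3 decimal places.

Posterior: Beta(2+4, 1+34) = Beta(6, 35).
Equal-tailed 95% interval: the 0.025 and 0.975 quantiles of Beta(6, 35).
Posterior mean ≈ 0.146, SD ≈ 0.055; a Normal approximation gives roughly [0.039, 0.253].
Exact: F⁻¹(0.025) = 0.057; F⁻¹(0.975) = 0.268.

[0.057, 0.268]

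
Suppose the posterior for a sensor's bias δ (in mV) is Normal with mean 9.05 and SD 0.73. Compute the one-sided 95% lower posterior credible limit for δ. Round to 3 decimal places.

7.849

Need L with P(δ ≥ L) = 0.95: L = 9.05 − z_{0.05}·0.73.
z = 1.645; L = 9.05 − 1.645 × 0.73 = 7.849.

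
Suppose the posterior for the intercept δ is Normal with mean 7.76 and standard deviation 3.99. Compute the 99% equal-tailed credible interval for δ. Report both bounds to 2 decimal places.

The posterior is symmetric, so the 99% equal-tailed interval is δ = 7.76 ± z·3.99 with z = 2.576.
Half-width: 2.576 × 3.99 = 10.28.
7.76 − 10.28 = -2.52; 7.76 + 10.28 = 18.04.

[-2.52, 18.04]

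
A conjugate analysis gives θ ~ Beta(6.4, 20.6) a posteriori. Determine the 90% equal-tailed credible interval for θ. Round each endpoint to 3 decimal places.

Posterior: Beta(6.4, 20.6).
Equal-tailed 90% interval: the 0.05 and 0.95 quantiles of Beta(6.4, 20.6).
Posterior mean ≈ 0.237, SD ≈ 0.080; a Normal approximation gives roughly [0.105, 0.369].
Exact: F⁻¹(0.05) = 0.117; F⁻¹(0.95) = 0.380.

[0.117, 0.380]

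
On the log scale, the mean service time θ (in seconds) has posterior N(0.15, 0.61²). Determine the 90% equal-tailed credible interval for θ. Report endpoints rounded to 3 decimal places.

[0.426, 3.169]

On the log scale the 90% interval is 0.15 ± 1.645 × 0.61 = [-0.8534, 1.1534].
Exponentiate: [e^-0.8534, e^1.1534] = [0.426, 3.169].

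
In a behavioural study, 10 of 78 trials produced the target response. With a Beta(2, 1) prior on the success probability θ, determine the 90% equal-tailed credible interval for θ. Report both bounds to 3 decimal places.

[0.089, 0.217]

Posterior: Beta(2+10, 1+68) = Beta(12, 69).
Equal-tailed 90% interval: the 0.05 and 0.95 quantiles of Beta(12, 69).
Posterior mean ≈ 0.148, SD ≈ 0.039; a Normal approximation gives roughly [0.084, 0.213].
Exact: F⁻¹(0.05) = 0.089; F⁻¹(0.95) = 0.217.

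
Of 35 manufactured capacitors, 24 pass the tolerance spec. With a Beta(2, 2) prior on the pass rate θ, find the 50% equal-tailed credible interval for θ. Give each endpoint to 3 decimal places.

Posterior: Beta(2+24, 2+11) = Beta(26, 13).
Equal-tailed 50% interval: the 0.25 and 0.75 quantiles of Beta(26, 13).
Posterior mean ≈ 0.667, SD ≈ 0.075; a Normal approximation gives roughly [0.616, 0.717].
Exact: F⁻¹(0.25) = 0.617; F⁻¹(0.75) = 0.719.

[0.617, 0.719]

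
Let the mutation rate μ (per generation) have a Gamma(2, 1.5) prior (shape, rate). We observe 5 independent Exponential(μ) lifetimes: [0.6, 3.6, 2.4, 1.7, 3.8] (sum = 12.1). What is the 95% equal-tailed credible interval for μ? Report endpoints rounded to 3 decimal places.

Posterior: Gamma(2+5, 1.5+12.1) = Gamma(7, 13.6) (shape, rate).
Equal-tailed 95% interval: Gamma(7, 13.6) quantiles at 0.025 and 0.975.
Posterior mean ≈ 0.515, SD ≈ 0.195; a Normal approximation gives roughly [0.133, 0.896].
Exact: lower = 0.207; upper = 0.960.

[0.207, 0.960]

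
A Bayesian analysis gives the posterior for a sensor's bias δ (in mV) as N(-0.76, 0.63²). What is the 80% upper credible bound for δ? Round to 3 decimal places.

Need U with P(δ ≤ U) = 0.80: U = -0.76 + z_{0.2}·0.63.
z = 0.842; U = -0.76 + 0.842 × 0.63 = -0.230.

-0.230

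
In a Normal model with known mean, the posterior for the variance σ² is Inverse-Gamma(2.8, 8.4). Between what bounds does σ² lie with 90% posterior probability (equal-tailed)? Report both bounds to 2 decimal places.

Inverse-Gamma(2.8, 8.4) quantiles: F⁻¹(0.05) and F⁻¹(0.95).
Equivalently, 1/σ² ~ Gamma(2.8, rate = 8.4); invert its 0.95 and 0.05 quantiles.
Posterior mean ≈ 4.67, SD ≈ 5.22; a Normal approximation gives roughly [-3.92, 13.25].
Exact: lower = 1.40; upper = 11.72.

[1.40, 11.72]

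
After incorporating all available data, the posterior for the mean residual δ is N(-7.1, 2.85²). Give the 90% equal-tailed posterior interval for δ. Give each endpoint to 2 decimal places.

The posterior is symmetric, so the 90% equal-tailed interval is δ = -7.1 ± z·2.85 with z = 1.645.
Half-width: 1.645 × 2.85 = 4.69.
-7.1 − 4.69 = -11.79; -7.1 + 4.69 = -2.41.

[-11.79, -2.41]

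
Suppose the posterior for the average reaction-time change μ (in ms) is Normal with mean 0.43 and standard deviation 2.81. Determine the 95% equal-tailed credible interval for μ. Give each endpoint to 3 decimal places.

The posterior is symmetric, so the 95% equal-tailed interval is μ = 0.43 ± z·2.81 with z = 1.960.
Half-width: 1.960 × 2.81 = 5.507.
0.43 − 5.507 = -5.077; 0.43 + 5.507 = 5.937.

[-5.077, 5.937]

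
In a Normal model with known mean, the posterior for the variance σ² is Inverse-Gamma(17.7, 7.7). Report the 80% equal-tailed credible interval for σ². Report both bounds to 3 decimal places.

[0.331, 0.613]

Inverse-Gamma(17.7, 7.7) quantiles: F⁻¹(0.1) and F⁻¹(0.9).
Equivalently, 1/σ² ~ Gamma(17.7, rate = 7.7); invert its 0.9 and 0.1 quantiles.
Posterior mean ≈ 0.461, SD ≈ 0.116; a Normal approximation gives roughly [0.312, 0.610].
Exact: lower = 0.331; upper = 0.613.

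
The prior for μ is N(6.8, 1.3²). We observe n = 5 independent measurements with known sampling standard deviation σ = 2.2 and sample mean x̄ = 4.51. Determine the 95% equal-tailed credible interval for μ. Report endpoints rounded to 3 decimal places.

Posterior precision = 1/1.3² + 5/2.2² = 0.5917 + 1.0331 = 1.6248, so posterior SD = 0.7845.
Posterior mean = (6.8/1.3² + 5·4.51/2.2²) / 1.6248 = 5.3440.
Interval: 5.3440 ± 1.960 × 0.7845 → [3.806, 6.882].

[3.806, 6.882]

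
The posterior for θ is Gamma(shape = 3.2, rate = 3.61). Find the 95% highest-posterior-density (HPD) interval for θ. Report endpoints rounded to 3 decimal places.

[0.104, 1.861]

The posterior is unimodal and skewed, so the HPD interval has equal density at both endpoints and is the shortest 95% interval.
Solving f(0.104) = f(1.861) with F(1.861) − F(0.104) = 0.95 gives [0.104, 1.861].
For comparison, the equal-tailed interval is [0.196, 2.089]; the HPD is narrower and shifted toward the mode.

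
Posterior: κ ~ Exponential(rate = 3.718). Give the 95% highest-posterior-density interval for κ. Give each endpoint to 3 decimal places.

The exponential density is strictly decreasing on [0, ∞), so the HPD interval is anchored at 0: [0, q] with P(κ ≤ q) = 0.95.
q = −ln(1 − 0.95) / 3.718 = 2.9957 / 3.718 = 0.806.

[0.000, 0.806]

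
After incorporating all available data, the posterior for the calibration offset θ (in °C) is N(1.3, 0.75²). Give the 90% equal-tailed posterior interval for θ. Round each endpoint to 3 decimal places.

[0.066, 2.534]

The posterior is symmetric, so the 90% equal-tailed interval is θ = 1.3 ± z·0.75 with z = 1.645.
Half-width: 1.645 × 0.75 = 1.234.
1.3 − 1.234 = 0.066; 1.3 + 1.234 = 2.534.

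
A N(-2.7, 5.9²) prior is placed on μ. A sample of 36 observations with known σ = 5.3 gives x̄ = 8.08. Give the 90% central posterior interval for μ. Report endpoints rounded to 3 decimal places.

[6.407, 9.281]

Posterior precision = 1/5.9² + 36/5.3² = 0.0287 + 1.2816 = 1.3103, so posterior SD = 0.8736.
Posterior mean = (-2.7/5.9² + 36·8.08/5.3²) / 1.3103 = 7.8437.
Interval: 7.8437 ± 1.645 × 0.8736 → [6.407, 9.281].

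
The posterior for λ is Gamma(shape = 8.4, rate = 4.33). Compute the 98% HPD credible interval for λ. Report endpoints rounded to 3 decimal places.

[0.623, 3.640]

The posterior is unimodal and skewed, so the HPD interval has equal density at both endpoints and is the shortest 98% interval.
Solving f(0.623) = f(3.640) with F(3.640) − F(0.623) = 0.98 gives [0.623, 3.640].
For comparison, the equal-tailed interval is [0.726, 3.825]; the HPD is narrower and shifted toward the mode.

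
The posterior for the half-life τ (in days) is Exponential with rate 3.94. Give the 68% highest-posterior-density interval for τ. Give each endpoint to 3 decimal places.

[0.000, 0.289]

The exponential density is strictly decreasing on [0, ∞), so the HPD interval is anchored at 0: [0, q] with P(τ ≤ q) = 0.68.
q = −ln(1 − 0.68) / 3.94 = 1.1394 / 3.94 = 0.289.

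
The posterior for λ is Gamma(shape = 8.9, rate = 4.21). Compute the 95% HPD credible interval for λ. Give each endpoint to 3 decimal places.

The posterior is unimodal and skewed, so the HPD interval has equal density at both endpoints and is the shortest 95% interval.
Solving f(0.845) = f(3.526) with F(3.526) − F(0.845) = 0.95 gives [0.845, 3.526].
For comparison, the equal-tailed interval is [0.962, 3.713]; the HPD is narrower and shifted toward the mode.

[0.845, 3.526]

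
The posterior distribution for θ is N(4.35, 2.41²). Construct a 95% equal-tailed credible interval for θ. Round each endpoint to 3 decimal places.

[-0.374, 9.074]

The posterior is symmetric, so the 95% equal-tailed interval is θ = 4.35 ± z·2.41 with z = 1.960.
Half-width: 1.960 × 2.41 = 4.724.
4.35 − 4.724 = -0.374; 4.35 + 4.724 = 9.074.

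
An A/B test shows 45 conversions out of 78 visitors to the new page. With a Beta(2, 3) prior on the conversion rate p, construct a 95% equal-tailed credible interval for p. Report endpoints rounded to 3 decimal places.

[0.459, 0.670]

Posterior: Beta(2+45, 3+33) = Beta(47, 36).
Equal-tailed 95% interval: the 0.025 and 0.975 quantiles of Beta(47, 36).
Posterior mean ≈ 0.566, SD ≈ 0.054; a Normal approximation gives roughly [0.460, 0.672].
Exact: F⁻¹(0.025) = 0.459; F⁻¹(0.975) = 0.670.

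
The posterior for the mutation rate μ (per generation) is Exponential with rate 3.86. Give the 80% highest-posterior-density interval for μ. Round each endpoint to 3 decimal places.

[0.000, 0.417]

The exponential density is strictly decreasing on [0, ∞), so the HPD interval is anchored at 0: [0, q] with P(μ ≤ q) = 0.80.
q = −ln(1 − 0.80) / 3.86 = 1.6094 / 3.86 = 0.417.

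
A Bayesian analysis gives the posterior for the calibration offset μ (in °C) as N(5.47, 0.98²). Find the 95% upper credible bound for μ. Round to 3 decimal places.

Need U with P(μ ≤ U) = 0.95: U = 5.47 + z_{0.05}·0.98.
z = 1.645; U = 5.47 + 1.645 × 0.98 = 7.082.

7.082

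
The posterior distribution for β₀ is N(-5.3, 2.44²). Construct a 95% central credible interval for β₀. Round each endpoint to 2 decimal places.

The posterior is symmetric, so the 95% equal-tailed interval is β₀ = -5.3 ± z·2.44 with z = 1.960.
Half-width: 1.960 × 2.44 = 4.78.
-5.3 − 4.78 = -10.08; -5.3 + 4.78 = -0.52.

[-10.08, -0.52]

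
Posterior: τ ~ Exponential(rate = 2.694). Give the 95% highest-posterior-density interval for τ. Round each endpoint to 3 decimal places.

The exponential density is strictly decreasing on [0, ∞), so the HPD interval is anchored at 0: [0, q] with P(τ ≤ q) = 0.95.
q = −ln(1 − 0.95) / 2.694 = 2.9957 / 2.694 = 1.112.

[0.000, 1.112]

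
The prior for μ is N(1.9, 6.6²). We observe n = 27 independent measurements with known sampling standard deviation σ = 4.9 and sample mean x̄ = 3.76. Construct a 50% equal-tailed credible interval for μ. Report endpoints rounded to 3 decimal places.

[3.093, 4.352]

Posterior precision = 1/6.6² + 27/4.9² = 0.0230 + 1.1245 = 1.1475, so posterior SD = 0.9335.
Posterior mean = (1.9/6.6² + 27·3.76/4.9²) / 1.1475 = 3.7228.
Interval: 3.7228 ± 0.674 × 0.9335 → [3.093, 4.352].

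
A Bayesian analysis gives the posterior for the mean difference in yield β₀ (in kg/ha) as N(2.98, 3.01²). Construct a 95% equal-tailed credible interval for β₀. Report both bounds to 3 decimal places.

The posterior is symmetric, so the 95% equal-tailed interval is β₀ = 2.98 ± z·3.01 with z = 1.960.
Half-width: 1.960 × 3.01 = 5.899.
2.98 − 5.899 = -2.919; 2.98 + 5.899 = 8.879.

[-2.919, 8.879]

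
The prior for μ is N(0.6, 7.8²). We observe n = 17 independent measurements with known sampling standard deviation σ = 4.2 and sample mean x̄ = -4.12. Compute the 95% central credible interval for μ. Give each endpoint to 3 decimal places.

[-6.021, -2.061]

Posterior precision = 1/7.8² + 17/4.2² = 0.0164 + 0.9637 = 0.9802, so posterior SD = 1.0101.
Posterior mean = (0.6/7.8² + 17·-4.12/4.2²) / 0.9802 = -4.0408.
Interval: -4.0408 ± 1.960 × 1.0101 → [-6.021, -2.061].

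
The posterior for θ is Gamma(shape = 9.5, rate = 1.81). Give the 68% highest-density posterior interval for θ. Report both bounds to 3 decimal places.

[3.259, 6.504]

The posterior is unimodal and skewed, so the HPD interval has equal density at both endpoints and is the shortest 68% interval.
Solving f(3.259) = f(6.504) with F(6.504) − F(3.259) = 0.68 gives [3.259, 6.504].
For comparison, the equal-tailed interval is [3.583, 6.911]; the HPD is narrower and shifted toward the mode.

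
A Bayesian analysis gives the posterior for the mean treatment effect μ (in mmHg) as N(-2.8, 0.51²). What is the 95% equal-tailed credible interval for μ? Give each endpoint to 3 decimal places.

[-3.800, -1.800]

The posterior is symmetric, so the 95% equal-tailed interval is μ = -2.8 ± z·0.51 with z = 1.960.
Half-width: 1.960 × 0.51 = 1.000.
-2.8 − 1.000 = -3.800; -2.8 + 1.000 = -1.800.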